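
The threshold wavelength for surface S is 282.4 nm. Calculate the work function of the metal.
4.39 eV

At the threshold wavelength, photon energy equals work function:
φ = hc/λ₀

Calculating:
φ = (6.626×10⁻³⁴ J·s)(3×10⁸ m/s) / (282.4×10⁻⁹ m)
φ = 4.39 eV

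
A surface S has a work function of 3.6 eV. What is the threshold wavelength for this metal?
344.40 nm

The threshold wavelength is when the photon energy equals the work function:
hc/λ₀ = φ

Solving for λ₀:
λ₀ = hc/φ = (6.626×10⁻³⁴ J·s)(3×10⁸ m/s) / (3.6 eV × 1.602×10⁻¹⁹ J/eV)
λ₀ = 344.40 nm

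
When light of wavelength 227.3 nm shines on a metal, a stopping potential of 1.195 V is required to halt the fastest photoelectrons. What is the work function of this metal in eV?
4.26 eV

The stopping potential gives the maximum kinetic energy: KE_max = eV_s = 1.195 eV

From Einstein's photoelectric equation: KE_max = hc/λ - φ
Rearranging: φ = hc/λ - KE_max

Calculate photon energy:
E_photon = hc/λ = (6.626×10⁻³⁴ J·s)(3×10⁸ m/s) / (227.3×10⁻⁹ m) = 5.4547 eV

Therefore:
φ = 5.4547 - 1.195 = 4.26 eV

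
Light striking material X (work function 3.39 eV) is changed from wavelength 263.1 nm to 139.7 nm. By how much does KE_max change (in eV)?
4.1626 eV

Using Einstein's equation: KE_max = hc/λ - φ

For λ₁ = 263.1 nm:
KE₁ = hc/λ₁ - φ = 4.7124 - 3.39 = 1.3224 eV

For λ₂ = 139.7 nm:
KE₂ = hc/λ₂ - φ = 8.8750 - 3.39 = 5.4850 eV

Change in KE:
ΔKE = KE₂ - KE₁ = 5.4850 - 1.3224 = 4.1626 eV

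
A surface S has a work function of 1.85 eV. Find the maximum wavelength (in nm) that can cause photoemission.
670.18 nm

The threshold wavelength is when the photon energy equals the work function:
hc/λ₀ = φ

Solving for λ₀:
λ₀ = hc/φ = (6.626×10⁻³⁴ J·s)(3×10⁸ m/s) / (1.85 eV × 1.602×10⁻¹⁹ J/eV)
λ₀ = 670.18 nm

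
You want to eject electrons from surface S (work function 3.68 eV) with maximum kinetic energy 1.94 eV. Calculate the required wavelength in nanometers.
220.61 nm

From Einstein's equation: KE_max = hc/λ - φ

Rearranging for λ:
hc/λ = KE_max + φ
λ = hc/(KE_max + φ)

Required photon energy:
E_photon = KE_max + φ = 1.94 + 3.68 = 5.62 eV

Required wavelength:
λ = hc/E_photon = (6.626×10⁻³⁴)(3×10⁸) / (5.62 × 1.602×10⁻¹⁹)
λ = 220.61 nm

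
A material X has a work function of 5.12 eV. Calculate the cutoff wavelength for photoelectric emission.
242.16 nm

The threshold wavelength is when the photon energy equals the work function:
hc/λ₀ = φ

Solving for λ₀:
λ₀ = hc/φ = (6.626×10⁻³⁴ J·s)(3×10⁸ m/s) / (5.12 eV × 1.602×10⁻¹⁹ J/eV)
λ₀ = 242.16 nm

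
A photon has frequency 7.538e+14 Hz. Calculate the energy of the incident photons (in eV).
3.1175 eV

Using E = hf:

E = hf = (6.626×10⁻³⁴ J·s)(7.538e+14 Hz)
E = 3.1175 eV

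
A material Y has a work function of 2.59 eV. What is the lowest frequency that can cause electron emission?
6.2626e+14 Hz

The threshold frequency is when the photon energy equals the work function:
hf₀ = φ

Solving for f₀:
f₀ = φ/h = (2.59 eV × 1.602×10⁻¹⁹ J/eV) / (6.626×10⁻³⁴ J·s)
f₀ = 6.2626e+14 Hz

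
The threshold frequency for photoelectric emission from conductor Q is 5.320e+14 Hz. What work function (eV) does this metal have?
2.20 eV

At the threshold frequency, photon energy equals work function:
φ = hf₀

Calculating:
φ = (6.626×10⁻³⁴ J·s)(5.320e+14 Hz)
φ = 2.20 eV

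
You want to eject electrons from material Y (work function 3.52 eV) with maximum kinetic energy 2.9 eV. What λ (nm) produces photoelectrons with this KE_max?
193.12 nm

From Einstein's equation: KE_max = hc/λ - φ

Rearranging for λ:
hc/λ = KE_max + φ
λ = hc/(KE_max + φ)

Required photon energy:
E_photon = KE_max + φ = 2.9 + 3.52 = 6.42 eV

Required wavelength:
λ = hc/E_photon = (6.626×10⁻³⁴)(3×10⁸) / (6.42 × 1.602×10⁻¹⁹)
λ = 193.12 nm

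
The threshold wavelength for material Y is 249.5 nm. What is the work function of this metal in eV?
4.97 eV

At the threshold wavelength, photon energy equals work function:
φ = hc/λ₀

Calculating:
φ = (6.626×10⁻³⁴ J·s)(3×10⁸ m/s) / (249.5×10⁻⁹ m)
φ = 4.97 eV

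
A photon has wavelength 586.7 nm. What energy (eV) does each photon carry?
2.1132 eV

Using E = hf = hc/λ:

E = hc/λ = (6.626×10⁻³⁴ J·s)(3×10⁸ m/s) / (586.7×10⁻⁹ m)
E = 2.1132 eV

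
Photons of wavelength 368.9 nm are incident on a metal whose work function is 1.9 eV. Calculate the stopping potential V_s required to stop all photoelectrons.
1.4609 V

The stopping potential V_s satisfies: eV_s = KE_max

First, find KE_max using Einstein's equation:
E_photon = hc/λ = 3.3609 eV
KE_max = E_photon - φ = 3.3609 - 1.9 = 1.4609 eV

Since eV_s = KE_max:
V_s = KE_max/e = 1.4609 V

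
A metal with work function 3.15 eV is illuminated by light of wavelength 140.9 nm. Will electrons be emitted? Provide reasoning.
Yes

For photoemission, the photon energy must exceed the work function.

Photon energy: E = hc/λ = 8.7994 eV
Work function: φ = 3.15 eV

Since E_photon (8.7994 eV) > φ (3.15 eV), photoemission WILL occur.
The threshold wavelength is λ₀ = hc/φ = 393.6 nm.
Since 140.9 nm < 393.6 nm, the light has sufficient energy.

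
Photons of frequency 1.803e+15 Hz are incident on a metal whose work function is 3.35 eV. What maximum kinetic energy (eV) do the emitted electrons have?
4.1066 eV

Using Einstein's photoelectric equation: KE_max = hf - φ

First, calculate the photon energy:
E_photon = hf = (6.626×10⁻³⁴ J·s)(1.803e+15 Hz)
E_photon = 7.4566 eV

Then, the maximum kinetic energy:
KE_max = E_photon - φ = 7.4566 eV - 3.35 eV = 4.1066 eV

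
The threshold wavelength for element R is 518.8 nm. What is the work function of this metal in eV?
2.39 eV

At the threshold wavelength, photon energy equals work function:
φ = hc/λ₀

Calculating:
φ = (6.626×10⁻³⁴ J·s)(3×10⁸ m/s) / (518.8×10⁻⁹ m)
φ = 2.39 eV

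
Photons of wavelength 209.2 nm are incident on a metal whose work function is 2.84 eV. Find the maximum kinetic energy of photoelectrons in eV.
3.0866 eV

Using Einstein's photoelectric equation: KE_max = hf - φ = hc/λ - φ

First, calculate the photon energy:
E_photon = hc/λ = (6.626×10⁻³⁴ J·s)(3×10⁸ m/s) / (209.2×10⁻⁹ m)
E_photon = 5.9266 eV

Then, the maximum kinetic energy:
KE_max = E_photon - φ = 5.9266 eV - 2.84 eV = 3.0866 eV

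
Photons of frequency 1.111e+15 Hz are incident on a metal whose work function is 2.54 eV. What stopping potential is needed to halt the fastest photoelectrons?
2.0547 V

The stopping potential V_s satisfies: eV_s = KE_max

First, find KE_max using Einstein's equation:
E_photon = hf = (6.626×10⁻³⁴ J·s)(1.111e+15 Hz) = 4.5947 eV
KE_max = E_photon - φ = 4.5947 - 2.54 = 2.0547 eV

Since eV_s = KE_max:
V_s = KE_max/e = 2.0547 V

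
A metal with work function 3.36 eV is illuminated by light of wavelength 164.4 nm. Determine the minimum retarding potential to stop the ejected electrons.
4.1816 V

The stopping potential V_s satisfies: eV_s = KE_max

First, find KE_max using Einstein's equation:
E_photon = hc/λ = 7.5416 eV
KE_max = E_photon - φ = 7.5416 - 3.36 = 4.1816 eV

Since eV_s = KE_max:
V_s = KE_max/e = 4.1816 V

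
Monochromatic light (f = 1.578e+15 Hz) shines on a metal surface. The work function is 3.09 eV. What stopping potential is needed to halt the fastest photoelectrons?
3.4361 V

The stopping potential V_s satisfies: eV_s = KE_max

First, find KE_max using Einstein's equation:
E_photon = hf = (6.626×10⁻³⁴ J·s)(1.578e+15 Hz) = 6.5261 eV
KE_max = E_photon - φ = 6.5261 - 3.09 = 3.4361 eV

Since eV_s = KE_max:
V_s = KE_max/e = 3.4361 V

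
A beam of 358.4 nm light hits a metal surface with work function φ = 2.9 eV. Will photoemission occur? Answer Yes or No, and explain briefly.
Yes

For photoemission, the photon energy must exceed the work function.

Photon energy: E = hc/λ = 3.4594 eV
Work function: φ = 2.9 eV

Since E_photon (3.4594 eV) > φ (2.9 eV), photoemission WILL occur.
The threshold wavelength is λ₀ = hc/φ = 427.5 nm.
Since 358.4 nm < 427.5 nm, the light has sufficient energy.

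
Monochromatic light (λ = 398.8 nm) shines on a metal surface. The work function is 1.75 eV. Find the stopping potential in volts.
1.3589 V

The stopping potential V_s satisfies: eV_s = KE_max

First, find KE_max using Einstein's equation:
E_photon = hc/λ = 3.1089 eV
KE_max = E_photon - φ = 3.1089 - 1.75 = 1.3589 eV

Since eV_s = KE_max:
V_s = KE_max/e = 1.3589 V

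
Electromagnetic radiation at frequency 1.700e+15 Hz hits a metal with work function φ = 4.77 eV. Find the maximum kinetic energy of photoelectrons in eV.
2.2606 eV

Using Einstein's photoelectric equation: KE_max = hf - φ

First, calculate the photon energy:
E_photon = hf = (6.626×10⁻³⁴ J·s)(1.700e+15 Hz)
E_photon = 7.0306 eV

Then, the maximum kinetic energy:
KE_max = E_photon - φ = 7.0306 eV - 4.77 eV = 2.2606 eV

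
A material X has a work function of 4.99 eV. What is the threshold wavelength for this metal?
248.47 nm

The threshold wavelength is when the photon energy equals the work function:
hc/λ₀ = φ

Solving for λ₀:
λ₀ = hc/φ = (6.626×10⁻³⁴ J·s)(3×10⁸ m/s) / (4.99 eV × 1.602×10⁻¹⁹ J/eV)
λ₀ = 248.47 nm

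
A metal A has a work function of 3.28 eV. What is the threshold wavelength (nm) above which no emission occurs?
378.00 nm

The threshold wavelength is when the photon energy equals the work function:
hc/λ₀ = φ

Solving for λ₀:
λ₀ = hc/φ = (6.626×10⁻³⁴ J·s)(3×10⁸ m/s) / (3.28 eV × 1.602×10⁻¹⁹ J/eV)
λ₀ = 378.00 nm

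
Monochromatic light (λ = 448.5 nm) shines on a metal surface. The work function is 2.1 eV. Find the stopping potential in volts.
0.6644 V

The stopping potential V_s satisfies: eV_s = KE_max

First, find KE_max using Einstein's equation:
E_photon = hc/λ = 2.7644 eV
KE_max = E_photon - φ = 2.7644 - 2.1 = 0.6644 eV

Since eV_s = KE_max:
V_s = KE_max/e = 0.6644 V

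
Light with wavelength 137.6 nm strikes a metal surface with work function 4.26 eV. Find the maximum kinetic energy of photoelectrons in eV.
4.7505 eV

Using Einstein's photoelectric equation: KE_max = hf - φ = hc/λ - φ

First, calculate the photon energy:
E_photon = hc/λ = (6.626×10⁻³⁴ J·s)(3×10⁸ m/s) / (137.6×10⁻⁹ m)
E_photon = 9.0105 eV

Then, the maximum kinetic energy:
KE_max = E_photon - φ = 9.0105 eV - 4.26 eV = 4.7505 eV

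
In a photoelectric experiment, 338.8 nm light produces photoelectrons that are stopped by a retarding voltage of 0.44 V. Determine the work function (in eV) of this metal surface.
3.22 eV

The stopping potential gives the maximum kinetic energy: KE_max = eV_s = 0.44 eV

From Einstein's photoelectric equation: KE_max = hc/λ - φ
Rearranging: φ = hc/λ - KE_max

Calculate photon energy:
E_photon = hc/λ = (6.626×10⁻³⁴ J·s)(3×10⁸ m/s) / (338.8×10⁻⁹ m) = 3.6595 eV

Therefore:
φ = 3.6595 - 0.44 = 3.22 eV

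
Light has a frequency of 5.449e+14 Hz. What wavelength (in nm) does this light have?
550.18 nm

Using the wave equation: c = fλ

Solving for wavelength:
λ = c/f = (3×10⁸ m/s) / (5.449e+14 Hz)
λ = 550.18 nm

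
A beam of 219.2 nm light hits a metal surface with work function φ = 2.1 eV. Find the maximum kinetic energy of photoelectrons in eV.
3.5562 eV

Using Einstein's photoelectric equation: KE_max = hf - φ = hc/λ - φ

First, calculate the photon energy:
E_photon = hc/λ = (6.626×10⁻³⁴ J·s)(3×10⁸ m/s) / (219.2×10⁻⁹ m)
E_photon = 5.6562 eV

Then, the maximum kinetic energy:
KE_max = E_photon - φ = 5.6562 eV - 2.1 eV = 3.5562 eV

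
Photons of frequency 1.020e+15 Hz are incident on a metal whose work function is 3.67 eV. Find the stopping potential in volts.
0.5484 V

The stopping potential V_s satisfies: eV_s = KE_max

First, find KE_max using Einstein's equation:
E_photon = hf = (6.626×10⁻³⁴ J·s)(1.020e+15 Hz) = 4.2184 eV
KE_max = E_photon - φ = 4.2184 - 3.67 = 0.5484 eV

Since eV_s = KE_max:
V_s = KE_max/e = 0.5484 V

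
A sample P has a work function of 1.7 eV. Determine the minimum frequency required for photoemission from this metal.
4.1106e+14 Hz

The threshold frequency is when the photon energy equals the work function:
hf₀ = φ

Solving for f₀:
f₀ = φ/h = (1.7 eV × 1.602×10⁻¹⁹ J/eV) / (6.626×10⁻³⁴ J·s)
f₀ = 4.1106e+14 Hz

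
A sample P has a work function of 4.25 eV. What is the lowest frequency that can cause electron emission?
1.0276e+15 Hz

The threshold frequency is when the photon energy equals the work function:
hf₀ = φ

Solving for f₀:
f₀ = φ/h = (4.25 eV × 1.602×10⁻¹⁹ J/eV) / (6.626×10⁻³⁴ J·s)
f₀ = 1.0276e+15 Hz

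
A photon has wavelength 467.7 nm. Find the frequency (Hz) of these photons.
6.4099e+14 Hz

Using the wave equation: c = fλ

Solving for frequency:
f = c/λ = (3×10⁸ m/s) / (467.7×10⁻⁹ m)
f = 6.4099e+14 Hz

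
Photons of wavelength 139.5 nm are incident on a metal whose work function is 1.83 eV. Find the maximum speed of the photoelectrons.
1.5756e+06 m/s

First, find the maximum kinetic energy:
E_photon = hc/λ = 8.8878 eV
KE_max = E_photon - φ = 8.8878 - 1.83 = 7.0578 eV

Convert to Joules: KE_max = 7.0578 × 1.602×10⁻¹⁹ J = 1.1308e-18 J

Then use KE = ½mv² to find velocity:
v = √(2·KE/m) = √(2 × 1.1308e-18 J / 9.109e-31 kg)
v = 1.5756e+06 m/s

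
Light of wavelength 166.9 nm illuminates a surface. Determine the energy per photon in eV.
7.4287 eV

Using E = hf = hc/λ:

E = hc/λ = (6.626×10⁻³⁴ J·s)(3×10⁸ m/s) / (166.9×10⁻⁹ m)
E = 7.4287 eV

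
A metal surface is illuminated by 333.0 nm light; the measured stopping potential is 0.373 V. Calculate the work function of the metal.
3.35 eV

The stopping potential gives the maximum kinetic energy: KE_max = eV_s = 0.373 eV

From Einstein's photoelectric equation: KE_max = hc/λ - φ
Rearranging: φ = hc/λ - KE_max

Calculate photon energy:
E_photon = hc/λ = (6.626×10⁻³⁴ J·s)(3×10⁸ m/s) / (333.0×10⁻⁹ m) = 3.7232 eV

Therefore:
φ = 3.7232 - 0.373 = 3.35 eV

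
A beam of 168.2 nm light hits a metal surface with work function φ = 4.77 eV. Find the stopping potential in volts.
2.6012 V

The stopping potential V_s satisfies: eV_s = KE_max

First, find KE_max using Einstein's equation:
E_photon = hc/λ = 7.3712 eV
KE_max = E_photon - φ = 7.3712 - 4.77 = 2.6012 eV

Since eV_s = KE_max:
V_s = KE_max/e = 2.6012 V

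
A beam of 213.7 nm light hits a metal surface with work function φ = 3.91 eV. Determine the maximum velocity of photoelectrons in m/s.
8.1576e+05 m/s

First, find the maximum kinetic energy:
E_photon = hc/λ = 5.8018 eV
KE_max = E_photon - φ = 5.8018 - 3.91 = 1.8918 eV

Convert to Joules: KE_max = 1.8918 × 1.602×10⁻¹⁹ J = 3.0310e-19 J

Then use KE = ½mv² to find velocity:
v = √(2·KE/m) = √(2 × 3.0310e-19 J / 9.109e-31 kg)
v = 8.1576e+05 m/s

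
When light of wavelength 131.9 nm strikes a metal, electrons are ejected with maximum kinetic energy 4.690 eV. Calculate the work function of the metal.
4.71 eV

From Einstein's photoelectric equation: KE_max = hf - φ = hc/λ - φ

Rearranging for φ:
φ = hc/λ - KE_max

Calculate photon energy:
E_photon = hc/λ = 9.3999 eV

Therefore:
φ = 9.3999 - 4.690 = 4.71 eV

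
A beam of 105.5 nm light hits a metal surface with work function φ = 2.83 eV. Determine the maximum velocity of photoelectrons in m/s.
1.7716e+06 m/s

First, find the maximum kinetic energy:
E_photon = hc/λ = 11.7521 eV
KE_max = E_photon - φ = 11.7521 - 2.83 = 8.9221 eV

Convert to Joules: KE_max = 8.9221 × 1.602×10⁻¹⁹ J = 1.4295e-18 J

Then use KE = ½mv² to find velocity:
v = √(2·KE/m) = √(2 × 1.4295e-18 J / 9.109e-31 kg)
v = 1.7716e+06 m/s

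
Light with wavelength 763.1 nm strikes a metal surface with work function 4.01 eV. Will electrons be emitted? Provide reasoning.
No

For photoemission, the photon energy must exceed the work function.

Photon energy: E = hc/λ = 1.6247 eV
Work function: φ = 4.01 eV

Since E_photon (1.6247 eV) < φ (4.01 eV), photoemission will NOT occur.
The threshold wavelength is λ₀ = hc/φ = 309.2 nm.
Since 763.1 nm > 309.2 nm, the photons lack sufficient energy.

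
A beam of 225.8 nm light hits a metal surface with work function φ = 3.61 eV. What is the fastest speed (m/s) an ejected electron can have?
8.1341e+05 m/s

First, find the maximum kinetic energy:
E_photon = hc/λ = 5.4909 eV
KE_max = E_photon - φ = 5.4909 - 3.61 = 1.8809 eV

Convert to Joules: KE_max = 1.8809 × 1.602×10⁻¹⁹ J = 3.0135e-19 J

Then use KE = ½mv² to find velocity:
v = √(2·KE/m) = √(2 × 3.0135e-19 J / 9.109e-31 kg)
v = 8.1341e+05 m/s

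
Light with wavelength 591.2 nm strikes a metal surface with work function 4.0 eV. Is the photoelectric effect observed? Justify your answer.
No

For photoemission, the photon energy must exceed the work function.

Photon energy: E = hc/λ = 2.0972 eV
Work function: φ = 4.0 eV

Since E_photon (2.0972 eV) < φ (4.0 eV), photoemission will NOT occur.
The threshold wavelength is λ₀ = hc/φ = 310.0 nm.
Since 591.2 nm > 310.0 nm, the photons lack sufficient energy.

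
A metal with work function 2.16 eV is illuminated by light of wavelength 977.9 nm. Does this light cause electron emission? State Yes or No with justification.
No

For photoemission, the photon energy must exceed the work function.

Photon energy: E = hc/λ = 1.2679 eV
Work function: φ = 2.16 eV

Since E_photon (1.2679 eV) < φ (2.16 eV), photoemission will NOT occur.
The threshold wavelength is λ₀ = hc/φ = 574.0 nm.
Since 977.9 nm > 574.0 nm, the photons lack sufficient energy.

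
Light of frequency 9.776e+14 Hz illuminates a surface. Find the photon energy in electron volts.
4.0430 eV

Using E = hf:

E = hf = (6.626×10⁻³⁴ J·s)(9.776e+14 Hz)
E = 4.0430 eV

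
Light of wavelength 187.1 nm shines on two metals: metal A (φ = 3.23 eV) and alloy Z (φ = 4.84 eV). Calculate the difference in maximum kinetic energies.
1.6100 eV

Using KE_max = hc/λ - φ for each metal:

Photon energy: E = hc/λ = 6.6266 eV

For metal A (φ₁ = 3.23 eV):
KE₁ = E - φ₁ = 6.6266 - 3.23 = 3.3966 eV

For alloy Z (φ₂ = 4.84 eV):
KE₂ = E - φ₂ = 6.6266 - 4.84 = 1.7866 eV

Difference:
ΔKE = KE₁ - KE₂ = 3.3966 - 1.7866 = 1.6100 eV

Note: The difference equals the difference in work functions: 4.84 - 3.23 = 1.61 eV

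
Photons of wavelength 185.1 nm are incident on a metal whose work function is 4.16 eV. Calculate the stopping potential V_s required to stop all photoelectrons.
2.5382 V

The stopping potential V_s satisfies: eV_s = KE_max

First, find KE_max using Einstein's equation:
E_photon = hc/λ = 6.6982 eV
KE_max = E_photon - φ = 6.6982 - 4.16 = 2.5382 eV

Since eV_s = KE_max:
V_s = KE_max/e = 2.5382 V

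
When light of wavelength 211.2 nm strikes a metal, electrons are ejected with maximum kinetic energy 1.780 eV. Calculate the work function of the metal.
4.09 eV

From Einstein's photoelectric equation: KE_max = hf - φ = hc/λ - φ

Rearranging for φ:
φ = hc/λ - KE_max

Calculate photon energy:
E_photon = hc/λ = 5.8705 eV

Therefore:
φ = 5.8705 - 1.780 = 4.09 eV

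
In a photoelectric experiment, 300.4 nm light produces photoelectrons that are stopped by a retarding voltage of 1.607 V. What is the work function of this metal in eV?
2.52 eV

The stopping potential gives the maximum kinetic energy: KE_max = eV_s = 1.607 eV

From Einstein's photoelectric equation: KE_max = hc/λ - φ
Rearranging: φ = hc/λ - KE_max

Calculate photon energy:
E_photon = hc/λ = (6.626×10⁻³⁴ J·s)(3×10⁸ m/s) / (300.4×10⁻⁹ m) = 4.1273 eV

Therefore:
φ = 4.1273 - 1.607 = 2.52 eV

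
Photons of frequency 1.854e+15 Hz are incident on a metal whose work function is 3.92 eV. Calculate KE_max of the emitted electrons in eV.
3.7475 eV

Using Einstein's photoelectric equation: KE_max = hf - φ

First, calculate the photon energy:
E_photon = hf = (6.626×10⁻³⁴ J·s)(1.854e+15 Hz)
E_photon = 7.6675 eV

Then, the maximum kinetic energy:
KE_max = E_photon - φ = 7.6675 eV - 3.92 eV = 3.7475 eV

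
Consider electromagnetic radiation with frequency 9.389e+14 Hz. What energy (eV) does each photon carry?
3.8830 eV

Using E = hf:

E = hf = (6.626×10⁻³⁴ J·s)(9.389e+14 Hz)
E = 3.8830 eV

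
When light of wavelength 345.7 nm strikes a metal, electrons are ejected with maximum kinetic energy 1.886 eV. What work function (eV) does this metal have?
1.70 eV

From Einstein's photoelectric equation: KE_max = hf - φ = hc/λ - φ

Rearranging for φ:
φ = hc/λ - KE_max

Calculate photon energy:
E_photon = hc/λ = 3.5865 eV

Therefore:
φ = 3.5865 - 1.886 = 1.70 eV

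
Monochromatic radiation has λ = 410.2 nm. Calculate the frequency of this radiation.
7.3084e+14 Hz

Using the wave equation: c = fλ

Solving for frequency:
f = c/λ = (3×10⁸ m/s) / (410.2×10⁻⁹ m)
f = 7.3084e+14 Hz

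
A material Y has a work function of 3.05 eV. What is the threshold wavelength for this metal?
406.51 nm

The threshold wavelength is when the photon energy equals the work function:
hc/λ₀ = φ

Solving for λ₀:
λ₀ = hc/φ = (6.626×10⁻³⁴ J·s)(3×10⁸ m/s) / (3.05 eV × 1.602×10⁻¹⁹ J/eV)
λ₀ = 406.51 nm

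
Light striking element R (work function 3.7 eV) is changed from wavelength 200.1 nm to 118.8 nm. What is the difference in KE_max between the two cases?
4.2403 eV

Using Einstein's equation: KE_max = hc/λ - φ

For λ₁ = 200.1 nm:
KE₁ = hc/λ₁ - φ = 6.1961 - 3.7 = 2.4961 eV

For λ₂ = 118.8 nm:
KE₂ = hc/λ₂ - φ = 10.4364 - 3.7 = 6.7364 eV

Change in KE:
ΔKE = KE₂ - KE₁ = 6.7364 - 2.4961 = 4.2403 eV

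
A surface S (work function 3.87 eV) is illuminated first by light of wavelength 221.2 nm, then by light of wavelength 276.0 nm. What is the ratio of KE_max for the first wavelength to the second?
2.7887

Using Einstein's equation: KE_max = hc/λ - φ

For λ₁ = 221.2 nm:
E₁ = hc/λ₁ = 5.6051 eV
KE₁ = E₁ - φ = 5.6051 - 3.87 = 1.7351 eV

For λ₂ = 276.0 nm:
E₂ = hc/λ₂ = 4.4922 eV
KE₂ = E₂ - φ = 4.4922 - 3.87 = 0.6222 eV

Ratio: KE₁/KE₂ = 1.7351/0.6222 = 2.7887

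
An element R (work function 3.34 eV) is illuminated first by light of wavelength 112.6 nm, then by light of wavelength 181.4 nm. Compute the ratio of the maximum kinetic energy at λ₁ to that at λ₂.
2.1950

Using Einstein's equation: KE_max = hc/λ - φ

For λ₁ = 112.6 nm:
E₁ = hc/λ₁ = 11.0110 eV
KE₁ = E₁ - φ = 11.0110 - 3.34 = 7.6710 eV

For λ₂ = 181.4 nm:
E₂ = hc/λ₂ = 6.8349 eV
KE₂ = E₂ - φ = 6.8349 - 3.34 = 3.4949 eV

Ratio: KE₁/KE₂ = 7.6710/3.4949 = 2.1950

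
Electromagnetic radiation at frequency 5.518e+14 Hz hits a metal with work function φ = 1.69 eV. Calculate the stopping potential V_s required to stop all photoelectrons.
0.5921 V

The stopping potential V_s satisfies: eV_s = KE_max

First, find KE_max using Einstein's equation:
E_photon = hf = (6.626×10⁻³⁴ J·s)(5.518e+14 Hz) = 2.2821 eV
KE_max = E_photon - φ = 2.2821 - 1.69 = 0.5921 eV

Since eV_s = KE_max:
V_s = KE_max/e = 0.5921 V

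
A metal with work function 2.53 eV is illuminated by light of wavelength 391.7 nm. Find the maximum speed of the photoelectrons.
4.7273e+05 m/s

First, find the maximum kinetic energy:
E_photon = hc/λ = 3.1653 eV
KE_max = E_photon - φ = 3.1653 - 2.53 = 0.6353 eV

Convert to Joules: KE_max = 0.6353 × 1.602×10⁻¹⁹ J = 1.0178e-19 J

Then use KE = ½mv² to find velocity:
v = √(2·KE/m) = √(2 × 1.0178e-19 J / 9.109e-31 kg)
v = 4.7273e+05 m/s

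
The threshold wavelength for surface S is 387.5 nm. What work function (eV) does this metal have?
3.20 eV

At the threshold wavelength, photon energy equals work function:
φ = hc/λ₀

Calculating:
φ = (6.626×10⁻³⁴ J·s)(3×10⁸ m/s) / (387.5×10⁻⁹ m)
φ = 3.20 eV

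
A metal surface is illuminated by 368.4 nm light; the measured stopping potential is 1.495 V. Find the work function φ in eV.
1.87 eV

The stopping potential gives the maximum kinetic energy: KE_max = eV_s = 1.495 eV

From Einstein's photoelectric equation: KE_max = hc/λ - φ
Rearranging: φ = hc/λ - KE_max

Calculate photon energy:
E_photon = hc/λ = (6.626×10⁻³⁴ J·s)(3×10⁸ m/s) / (368.4×10⁻⁹ m) = 3.3655 eV

Therefore:
φ = 3.3655 - 1.495 = 1.87 eV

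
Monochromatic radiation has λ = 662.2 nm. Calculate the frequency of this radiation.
4.5272e+14 Hz

Using the wave equation: c = fλ

Solving for frequency:
f = c/λ = (3×10⁸ m/s) / (662.2×10⁻⁹ m)
f = 4.5272e+14 Hz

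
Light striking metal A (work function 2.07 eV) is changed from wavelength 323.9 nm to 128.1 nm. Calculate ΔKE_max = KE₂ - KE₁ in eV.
5.8508 eV

Using Einstein's equation: KE_max = hc/λ - φ

For λ₁ = 323.9 nm:
KE₁ = hc/λ₁ - φ = 3.8279 - 2.07 = 1.7579 eV

For λ₂ = 128.1 nm:
KE₂ = hc/λ₂ - φ = 9.6787 - 2.07 = 7.6087 eV

Change in KE:
ΔKE = KE₂ - KE₁ = 7.6087 - 1.7579 = 5.8508 eV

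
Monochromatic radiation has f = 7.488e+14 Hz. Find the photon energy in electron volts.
3.0968 eV

Using E = hf:

E = hf = (6.626×10⁻³⁴ J·s)(7.488e+14 Hz)
E = 3.0968 eV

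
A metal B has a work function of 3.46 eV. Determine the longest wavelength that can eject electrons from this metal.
358.34 nm

The threshold wavelength is when the photon energy equals the work function:
hc/λ₀ = φ

Solving for λ₀:
λ₀ = hc/φ = (6.626×10⁻³⁴ J·s)(3×10⁸ m/s) / (3.46 eV × 1.602×10⁻¹⁹ J/eV)
λ₀ = 358.34 nm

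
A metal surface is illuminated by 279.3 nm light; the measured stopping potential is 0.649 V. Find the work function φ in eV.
3.79 eV

The stopping potential gives the maximum kinetic energy: KE_max = eV_s = 0.649 eV

From Einstein's photoelectric equation: KE_max = hc/λ - φ
Rearranging: φ = hc/λ - KE_max

Calculate photon energy:
E_photon = hc/λ = (6.626×10⁻³⁴ J·s)(3×10⁸ m/s) / (279.3×10⁻⁹ m) = 4.4391 eV

Therefore:
φ = 4.4391 - 0.649 = 3.79 eV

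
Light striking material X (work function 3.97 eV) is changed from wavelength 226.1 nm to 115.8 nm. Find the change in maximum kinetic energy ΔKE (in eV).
5.2232 eV

Using Einstein's equation: KE_max = hc/λ - φ

For λ₁ = 226.1 nm:
KE₁ = hc/λ₁ - φ = 5.4836 - 3.97 = 1.5136 eV

For λ₂ = 115.8 nm:
KE₂ = hc/λ₂ - φ = 10.7068 - 3.97 = 6.7368 eV

Change in KE:
ΔKE = KE₂ - KE₁ = 6.7368 - 1.5136 = 5.2232 eV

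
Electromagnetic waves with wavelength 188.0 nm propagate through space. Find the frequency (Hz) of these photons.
1.5946e+15 Hz

Using the wave equation: c = fλ

Solving for frequency:
f = c/λ = (3×10⁸ m/s) / (188.0×10⁻⁹ m)
f = 1.5946e+15 Hz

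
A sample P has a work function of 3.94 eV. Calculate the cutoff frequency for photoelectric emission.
9.5269e+14 Hz

The threshold frequency is when the photon energy equals the work function:
hf₀ = φ

Solving for f₀:
f₀ = φ/h = (3.94 eV × 1.602×10⁻¹⁹ J/eV) / (6.626×10⁻³⁴ J·s)
f₀ = 9.5269e+14 Hz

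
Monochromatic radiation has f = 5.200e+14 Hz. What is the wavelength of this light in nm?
576.52 nm

Using the wave equation: c = fλ

Solving for wavelength:
λ = c/f = (3×10⁸ m/s) / (5.200e+14 Hz)
λ = 576.52 nm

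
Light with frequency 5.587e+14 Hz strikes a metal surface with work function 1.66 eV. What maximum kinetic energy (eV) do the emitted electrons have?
0.6506 eV

Using Einstein's photoelectric equation: KE_max = hf - φ

First, calculate the photon energy:
E_photon = hf = (6.626×10⁻³⁴ J·s)(5.587e+14 Hz)
E_photon = 2.3106 eV

Then, the maximum kinetic energy:
KE_max = E_photon - φ = 2.3106 eV - 1.66 eV = 0.6506 eV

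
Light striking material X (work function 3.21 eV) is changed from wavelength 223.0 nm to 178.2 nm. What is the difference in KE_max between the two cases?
1.3978 eV

Using Einstein's equation: KE_max = hc/λ - φ

For λ₁ = 223.0 nm:
KE₁ = hc/λ₁ - φ = 5.5598 - 3.21 = 2.3498 eV

For λ₂ = 178.2 nm:
KE₂ = hc/λ₂ - φ = 6.9576 - 3.21 = 3.7476 eV

Change in KE:
ΔKE = KE₂ - KE₁ = 3.7476 - 2.3498 = 1.3978 eV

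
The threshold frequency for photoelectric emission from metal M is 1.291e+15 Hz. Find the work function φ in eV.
5.34 eV

At the threshold frequency, photon energy equals work function:
φ = hf₀

Calculating:
φ = (6.626×10⁻³⁴ J·s)(1.291e+15 Hz)
φ = 5.34 eV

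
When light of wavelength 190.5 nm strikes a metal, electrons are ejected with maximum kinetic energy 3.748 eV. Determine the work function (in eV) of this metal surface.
2.76 eV

From Einstein's photoelectric equation: KE_max = hf - φ = hc/λ - φ

Rearranging for φ:
φ = hc/λ - KE_max

Calculate photon energy:
E_photon = hc/λ = 6.5084 eV

Therefore:
φ = 6.5084 - 3.748 = 2.76 eV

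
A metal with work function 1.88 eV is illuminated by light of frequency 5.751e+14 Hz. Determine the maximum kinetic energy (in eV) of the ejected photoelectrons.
0.4984 eV

Using Einstein's photoelectric equation: KE_max = hf - φ

First, calculate the photon energy:
E_photon = hf = (6.626×10⁻³⁴ J·s)(5.751e+14 Hz)
E_photon = 2.3784 eV

Then, the maximum kinetic energy:
KE_max = E_photon - φ = 2.3784 eV - 1.88 eV = 0.4984 eV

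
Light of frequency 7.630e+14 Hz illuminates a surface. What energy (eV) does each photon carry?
3.1555 eV

Using E = hf:

E = hf = (6.626×10⁻³⁴ J·s)(7.630e+14 Hz)
E = 3.1555 eV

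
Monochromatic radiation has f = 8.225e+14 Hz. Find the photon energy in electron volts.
3.4016 eV

Using E = hf:

E = hf = (6.626×10⁻³⁴ J·s)(8.225e+14 Hz)
E = 3.4016 eV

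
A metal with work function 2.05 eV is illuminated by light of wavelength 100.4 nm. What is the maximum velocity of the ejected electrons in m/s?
1.9034e+06 m/s

First, find the maximum kinetic energy:
E_photon = hc/λ = 12.3490 eV
KE_max = E_photon - φ = 12.3490 - 2.05 = 10.2990 eV

Convert to Joules: KE_max = 10.2990 × 1.602×10⁻¹⁹ J = 1.6501e-18 J

Then use KE = ½mv² to find velocity:
v = √(2·KE/m) = √(2 × 1.6501e-18 J / 9.109e-31 kg)
v = 1.9034e+06 m/s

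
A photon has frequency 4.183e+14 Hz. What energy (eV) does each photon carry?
1.7299 eV

Using E = hf:

E = hf = (6.626×10⁻³⁴ J·s)(4.183e+14 Hz)
E = 1.7299 eV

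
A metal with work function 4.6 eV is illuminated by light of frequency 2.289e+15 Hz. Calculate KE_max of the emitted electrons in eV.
4.8665 eV

Using Einstein's photoelectric equation: KE_max = hf - φ

First, calculate the photon energy:
E_photon = hf = (6.626×10⁻³⁴ J·s)(2.289e+15 Hz)
E_photon = 9.4665 eV

Then, the maximum kinetic energy:
KE_max = E_photon - φ = 9.4665 eV - 4.6 eV = 4.8665 eV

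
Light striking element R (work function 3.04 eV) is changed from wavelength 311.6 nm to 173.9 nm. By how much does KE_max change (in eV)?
3.1507 eV

Using Einstein's equation: KE_max = hc/λ - φ

For λ₁ = 311.6 nm:
KE₁ = hc/λ₁ - φ = 3.9790 - 3.04 = 0.9390 eV

For λ₂ = 173.9 nm:
KE₂ = hc/λ₂ - φ = 7.1296 - 3.04 = 4.0896 eV

Change in KE:
ΔKE = KE₂ - KE₁ = 4.0896 - 0.9390 = 3.1507 eV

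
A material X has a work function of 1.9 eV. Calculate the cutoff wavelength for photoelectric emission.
652.55 nm

The threshold wavelength is when the photon energy equals the work function:
hc/λ₀ = φ

Solving for λ₀:
λ₀ = hc/φ = (6.626×10⁻³⁴ J·s)(3×10⁸ m/s) / (1.9 eV × 1.602×10⁻¹⁹ J/eV)
λ₀ = 652.55 nm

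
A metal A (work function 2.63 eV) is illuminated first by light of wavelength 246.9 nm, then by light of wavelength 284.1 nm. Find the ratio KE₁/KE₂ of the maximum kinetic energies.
1.3792

Using Einstein's equation: KE_max = hc/λ - φ

For λ₁ = 246.9 nm:
E₁ = hc/λ₁ = 5.0216 eV
KE₁ = E₁ - φ = 5.0216 - 2.63 = 2.3916 eV

For λ₂ = 284.1 nm:
E₂ = hc/λ₂ = 4.3641 eV
KE₂ = E₂ - φ = 4.3641 - 2.63 = 1.7341 eV

Ratio: KE₁/KE₂ = 2.3916/1.7341 = 1.3792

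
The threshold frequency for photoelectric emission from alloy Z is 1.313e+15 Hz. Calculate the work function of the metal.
5.43 eV

At the threshold frequency, photon energy equals work function:
φ = hf₀

Calculating:
φ = (6.626×10⁻³⁴ J·s)(1.313e+15 Hz)
φ = 5.43 eV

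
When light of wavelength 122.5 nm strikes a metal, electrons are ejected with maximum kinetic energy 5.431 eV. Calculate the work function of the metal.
4.69 eV

From Einstein's photoelectric equation: KE_max = hf - φ = hc/λ - φ

Rearranging for φ:
φ = hc/λ - KE_max

Calculate photon energy:
E_photon = hc/λ = 10.1212 eV

Therefore:
φ = 10.1212 - 5.431 = 4.69 eV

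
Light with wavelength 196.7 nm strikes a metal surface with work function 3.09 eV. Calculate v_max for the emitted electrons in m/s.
1.0632e+06 m/s

First, find the maximum kinetic energy:
E_photon = hc/λ = 6.3032 eV
KE_max = E_photon - φ = 6.3032 - 3.09 = 3.2132 eV

Convert to Joules: KE_max = 3.2132 × 1.602×10⁻¹⁹ J = 5.1481e-19 J

Then use KE = ½mv² to find velocity:
v = √(2·KE/m) = √(2 × 5.1481e-19 J / 9.109e-31 kg)
v = 1.0632e+06 m/s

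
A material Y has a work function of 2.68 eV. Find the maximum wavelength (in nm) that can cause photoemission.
462.63 nm

The threshold wavelength is when the photon energy equals the work function:
hc/λ₀ = φ

Solving for λ₀:
λ₀ = hc/φ = (6.626×10⁻³⁴ J·s)(3×10⁸ m/s) / (2.68 eV × 1.602×10⁻¹⁹ J/eV)
λ₀ = 462.63 nm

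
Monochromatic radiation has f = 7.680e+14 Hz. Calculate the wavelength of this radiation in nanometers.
390.35 nm

Using the wave equation: c = fλ

Solving for wavelength:
λ = c/f = (3×10⁸ m/s) / (7.680e+14 Hz)
λ = 390.35 nm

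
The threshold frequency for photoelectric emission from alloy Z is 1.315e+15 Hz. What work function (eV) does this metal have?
5.44 eV

At the threshold frequency, photon energy equals work function:
φ = hf₀

Calculating:
φ = (6.626×10⁻³⁴ J·s)(1.315e+15 Hz)
φ = 5.44 eV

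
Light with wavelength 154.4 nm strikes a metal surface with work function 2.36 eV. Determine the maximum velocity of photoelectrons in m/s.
1.4123e+06 m/s

First, find the maximum kinetic energy:
E_photon = hc/λ = 8.0301 eV
KE_max = E_photon - φ = 8.0301 - 2.36 = 5.6701 eV

Convert to Joules: KE_max = 5.6701 × 1.602×10⁻¹⁹ J = 9.0844e-19 J

Then use KE = ½mv² to find velocity:
v = √(2·KE/m) = √(2 × 9.0844e-19 J / 9.109e-31 kg)
v = 1.4123e+06 m/s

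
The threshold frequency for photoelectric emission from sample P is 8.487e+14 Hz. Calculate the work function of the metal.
3.51 eV

At the threshold frequency, photon energy equals work function:
φ = hf₀

Calculating:
φ = (6.626×10⁻³⁴ J·s)(8.487e+14 Hz)
φ = 3.51 eV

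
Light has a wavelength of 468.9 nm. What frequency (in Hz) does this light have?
6.3935e+14 Hz

Using the wave equation: c = fλ

Solving for frequency:
f = c/λ = (3×10⁸ m/s) / (468.9×10⁻⁹ m)
f = 6.3935e+14 Hz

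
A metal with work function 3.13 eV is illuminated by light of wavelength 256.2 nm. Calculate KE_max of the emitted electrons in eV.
1.7094 eV

Using Einstein's photoelectric equation: KE_max = hf - φ = hc/λ - φ

First, calculate the photon energy:
E_photon = hc/λ = (6.626×10⁻³⁴ J·s)(3×10⁸ m/s) / (256.2×10⁻⁹ m)
E_photon = 4.8394 eV

Then, the maximum kinetic energy:
KE_max = E_photon - φ = 4.8394 eV - 3.13 eV = 1.7094 eV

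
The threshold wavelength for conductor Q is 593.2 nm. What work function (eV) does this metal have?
2.09 eV

At the threshold wavelength, photon energy equals work function:
φ = hc/λ₀

Calculating:
φ = (6.626×10⁻³⁴ J·s)(3×10⁸ m/s) / (593.2×10⁻⁹ m)
φ = 2.09 eV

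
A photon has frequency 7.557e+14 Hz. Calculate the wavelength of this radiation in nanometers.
396.71 nm

Using the wave equation: c = fλ

Solving for wavelength:
λ = c/f = (3×10⁸ m/s) / (7.557e+14 Hz)
λ = 396.71 nm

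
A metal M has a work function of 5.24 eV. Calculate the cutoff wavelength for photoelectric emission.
236.61 nm

The threshold wavelength is when the photon energy equals the work function:
hc/λ₀ = φ

Solving for λ₀:
λ₀ = hc/φ = (6.626×10⁻³⁴ J·s)(3×10⁸ m/s) / (5.24 eV × 1.602×10⁻¹⁹ J/eV)
λ₀ = 236.61 nm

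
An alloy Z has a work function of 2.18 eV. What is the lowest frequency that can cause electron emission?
5.2712e+14 Hz

The threshold frequency is when the photon energy equals the work function:
hf₀ = φ

Solving for f₀:
f₀ = φ/h = (2.18 eV × 1.602×10⁻¹⁹ J/eV) / (6.626×10⁻³⁴ J·s)
f₀ = 5.2712e+14 Hz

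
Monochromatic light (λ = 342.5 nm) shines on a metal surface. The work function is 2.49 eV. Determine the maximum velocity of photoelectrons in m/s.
6.3046e+05 m/s

First, find the maximum kinetic energy:
E_photon = hc/λ = 3.6200 eV
KE_max = E_photon - φ = 3.6200 - 2.49 = 1.1300 eV

Convert to Joules: KE_max = 1.1300 × 1.602×10⁻¹⁹ J = 1.8104e-19 J

Then use KE = ½mv² to find velocity:
v = √(2·KE/m) = √(2 × 1.8104e-19 J / 9.109e-31 kg)
v = 6.3046e+05 m/s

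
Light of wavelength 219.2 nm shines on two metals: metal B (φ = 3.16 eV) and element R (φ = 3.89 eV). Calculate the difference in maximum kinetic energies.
0.7300 eV

Using KE_max = hc/λ - φ for each metal:

Photon energy: E = hc/λ = 5.6562 eV

For metal B (φ₁ = 3.16 eV):
KE₁ = E - φ₁ = 5.6562 - 3.16 = 2.4962 eV

For element R (φ₂ = 3.89 eV):
KE₂ = E - φ₂ = 5.6562 - 3.89 = 1.7662 eV

Difference:
ΔKE = KE₁ - KE₂ = 2.4962 - 1.7662 = 0.7300 eV

Note: The difference equals the difference in work functions: 3.89 - 3.16 = 0.73 eV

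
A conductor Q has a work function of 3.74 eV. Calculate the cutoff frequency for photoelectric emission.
9.0433e+14 Hz

The threshold frequency is when the photon energy equals the work function:
hf₀ = φ

Solving for f₀:
f₀ = φ/h = (3.74 eV × 1.602×10⁻¹⁹ J/eV) / (6.626×10⁻³⁴ J·s)
f₀ = 9.0433e+14 Hz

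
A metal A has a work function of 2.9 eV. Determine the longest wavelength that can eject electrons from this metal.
427.53 nm

The threshold wavelength is when the photon energy equals the work function:
hc/λ₀ = φ

Solving for λ₀:
λ₀ = hc/φ = (6.626×10⁻³⁴ J·s)(3×10⁸ m/s) / (2.9 eV × 1.602×10⁻¹⁹ J/eV)
λ₀ = 427.53 nm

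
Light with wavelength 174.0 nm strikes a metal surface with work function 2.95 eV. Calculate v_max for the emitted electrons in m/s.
1.2119e+06 m/s

First, find the maximum kinetic energy:
E_photon = hc/λ = 7.1255 eV
KE_max = E_photon - φ = 7.1255 - 2.95 = 4.1755 eV

Convert to Joules: KE_max = 4.1755 × 1.602×10⁻¹⁹ J = 6.6899e-19 J

Then use KE = ½mv² to find velocity:
v = √(2·KE/m) = √(2 × 6.6899e-19 J / 9.109e-31 kg)
v = 1.2119e+06 m/s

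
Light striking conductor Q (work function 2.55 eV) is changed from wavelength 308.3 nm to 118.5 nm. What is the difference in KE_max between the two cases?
6.4413 eV

Using Einstein's equation: KE_max = hc/λ - φ

For λ₁ = 308.3 nm:
KE₁ = hc/λ₁ - φ = 4.0215 - 2.55 = 1.4715 eV

For λ₂ = 118.5 nm:
KE₂ = hc/λ₂ - φ = 10.4628 - 2.55 = 7.9128 eV

Change in KE:
ΔKE = KE₂ - KE₁ = 7.9128 - 1.4715 = 6.4413 eV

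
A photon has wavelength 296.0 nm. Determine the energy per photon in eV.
4.1887 eV

Using E = hf = hc/λ:

E = hc/λ = (6.626×10⁻³⁴ J·s)(3×10⁸ m/s) / (296.0×10⁻⁹ m)
E = 4.1887 eV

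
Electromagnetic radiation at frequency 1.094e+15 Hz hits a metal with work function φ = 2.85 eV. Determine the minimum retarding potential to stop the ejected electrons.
1.6744 V

The stopping potential V_s satisfies: eV_s = KE_max

First, find KE_max using Einstein's equation:
E_photon = hf = (6.626×10⁻³⁴ J·s)(1.094e+15 Hz) = 4.5244 eV
KE_max = E_photon - φ = 4.5244 - 2.85 = 1.6744 eV

Since eV_s = KE_max:
V_s = KE_max/e = 1.6744 V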